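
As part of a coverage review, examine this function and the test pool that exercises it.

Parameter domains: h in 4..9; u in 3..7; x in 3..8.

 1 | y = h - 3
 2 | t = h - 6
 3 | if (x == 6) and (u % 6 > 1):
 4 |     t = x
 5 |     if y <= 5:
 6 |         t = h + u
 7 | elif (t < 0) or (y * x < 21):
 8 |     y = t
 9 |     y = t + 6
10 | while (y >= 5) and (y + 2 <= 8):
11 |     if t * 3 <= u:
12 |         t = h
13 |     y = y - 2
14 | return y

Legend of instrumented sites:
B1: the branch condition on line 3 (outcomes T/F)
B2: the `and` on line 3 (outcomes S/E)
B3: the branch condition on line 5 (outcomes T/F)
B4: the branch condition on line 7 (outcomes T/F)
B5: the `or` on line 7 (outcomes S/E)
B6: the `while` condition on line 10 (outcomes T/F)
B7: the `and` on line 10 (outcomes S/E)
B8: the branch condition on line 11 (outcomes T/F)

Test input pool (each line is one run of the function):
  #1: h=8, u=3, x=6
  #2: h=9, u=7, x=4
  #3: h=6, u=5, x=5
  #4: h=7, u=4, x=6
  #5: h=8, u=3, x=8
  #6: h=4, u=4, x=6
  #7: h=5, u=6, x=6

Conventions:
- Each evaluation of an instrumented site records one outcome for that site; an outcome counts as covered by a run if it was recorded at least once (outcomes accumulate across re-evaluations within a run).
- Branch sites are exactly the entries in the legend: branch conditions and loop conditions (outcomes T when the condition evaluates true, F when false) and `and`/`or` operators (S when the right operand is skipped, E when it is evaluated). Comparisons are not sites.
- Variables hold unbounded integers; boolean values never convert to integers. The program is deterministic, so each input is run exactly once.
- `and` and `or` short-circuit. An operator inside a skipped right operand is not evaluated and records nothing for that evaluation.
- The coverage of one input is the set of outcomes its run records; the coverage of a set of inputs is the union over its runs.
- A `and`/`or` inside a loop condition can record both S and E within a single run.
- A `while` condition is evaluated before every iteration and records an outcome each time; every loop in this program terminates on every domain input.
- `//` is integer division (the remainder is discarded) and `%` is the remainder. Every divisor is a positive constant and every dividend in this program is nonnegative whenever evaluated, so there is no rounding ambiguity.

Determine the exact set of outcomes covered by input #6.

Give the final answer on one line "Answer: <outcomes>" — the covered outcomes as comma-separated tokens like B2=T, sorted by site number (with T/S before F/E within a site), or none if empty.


Simulating input #6 (h=4, u=4, x=6) step by step:
  B2->E, B1->T, B3->T, B7->S, B6->F
deduplicating events, the covered set is: B1=T, B2=E, B3=T, B6=F, B7=S
Answer: B1=T, B2=E, B3=T, B6=F, B7=S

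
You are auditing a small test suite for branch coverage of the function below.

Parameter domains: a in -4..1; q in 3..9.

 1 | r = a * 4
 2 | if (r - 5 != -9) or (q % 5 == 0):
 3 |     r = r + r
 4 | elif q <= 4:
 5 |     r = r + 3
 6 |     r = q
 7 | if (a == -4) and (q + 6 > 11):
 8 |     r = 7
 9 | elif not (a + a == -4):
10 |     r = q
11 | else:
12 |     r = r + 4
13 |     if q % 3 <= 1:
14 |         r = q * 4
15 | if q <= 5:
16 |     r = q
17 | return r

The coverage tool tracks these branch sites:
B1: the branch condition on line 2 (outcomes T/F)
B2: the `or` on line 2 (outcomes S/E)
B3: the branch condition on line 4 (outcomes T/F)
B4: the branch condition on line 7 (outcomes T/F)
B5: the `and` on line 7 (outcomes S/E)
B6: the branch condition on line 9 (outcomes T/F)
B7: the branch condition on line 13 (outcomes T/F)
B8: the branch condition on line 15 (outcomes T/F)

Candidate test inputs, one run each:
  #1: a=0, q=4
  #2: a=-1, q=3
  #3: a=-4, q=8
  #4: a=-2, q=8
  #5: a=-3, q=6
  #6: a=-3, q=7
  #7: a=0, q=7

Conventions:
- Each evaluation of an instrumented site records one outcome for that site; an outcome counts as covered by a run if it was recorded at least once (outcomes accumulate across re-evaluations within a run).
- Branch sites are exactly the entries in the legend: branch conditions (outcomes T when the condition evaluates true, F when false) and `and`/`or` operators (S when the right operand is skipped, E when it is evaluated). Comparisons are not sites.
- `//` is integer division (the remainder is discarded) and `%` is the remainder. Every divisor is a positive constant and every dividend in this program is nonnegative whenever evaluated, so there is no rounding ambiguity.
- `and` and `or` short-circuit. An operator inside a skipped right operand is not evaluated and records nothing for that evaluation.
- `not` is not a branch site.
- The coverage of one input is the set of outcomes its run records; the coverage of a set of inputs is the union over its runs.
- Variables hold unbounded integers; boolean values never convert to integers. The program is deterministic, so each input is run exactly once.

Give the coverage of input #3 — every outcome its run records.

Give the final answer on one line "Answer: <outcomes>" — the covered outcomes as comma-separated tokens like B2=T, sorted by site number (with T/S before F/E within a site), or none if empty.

Running input #3 (a=-4, q=8), event by event:
  B2->S, B1->T, B5->E, B4->T, B8->F
as a set, this run covers: B1=T, B2=S, B4=T, B5=E, B8=F

Answer: B1=T, B2=S, B4=T, B5=E, B8=F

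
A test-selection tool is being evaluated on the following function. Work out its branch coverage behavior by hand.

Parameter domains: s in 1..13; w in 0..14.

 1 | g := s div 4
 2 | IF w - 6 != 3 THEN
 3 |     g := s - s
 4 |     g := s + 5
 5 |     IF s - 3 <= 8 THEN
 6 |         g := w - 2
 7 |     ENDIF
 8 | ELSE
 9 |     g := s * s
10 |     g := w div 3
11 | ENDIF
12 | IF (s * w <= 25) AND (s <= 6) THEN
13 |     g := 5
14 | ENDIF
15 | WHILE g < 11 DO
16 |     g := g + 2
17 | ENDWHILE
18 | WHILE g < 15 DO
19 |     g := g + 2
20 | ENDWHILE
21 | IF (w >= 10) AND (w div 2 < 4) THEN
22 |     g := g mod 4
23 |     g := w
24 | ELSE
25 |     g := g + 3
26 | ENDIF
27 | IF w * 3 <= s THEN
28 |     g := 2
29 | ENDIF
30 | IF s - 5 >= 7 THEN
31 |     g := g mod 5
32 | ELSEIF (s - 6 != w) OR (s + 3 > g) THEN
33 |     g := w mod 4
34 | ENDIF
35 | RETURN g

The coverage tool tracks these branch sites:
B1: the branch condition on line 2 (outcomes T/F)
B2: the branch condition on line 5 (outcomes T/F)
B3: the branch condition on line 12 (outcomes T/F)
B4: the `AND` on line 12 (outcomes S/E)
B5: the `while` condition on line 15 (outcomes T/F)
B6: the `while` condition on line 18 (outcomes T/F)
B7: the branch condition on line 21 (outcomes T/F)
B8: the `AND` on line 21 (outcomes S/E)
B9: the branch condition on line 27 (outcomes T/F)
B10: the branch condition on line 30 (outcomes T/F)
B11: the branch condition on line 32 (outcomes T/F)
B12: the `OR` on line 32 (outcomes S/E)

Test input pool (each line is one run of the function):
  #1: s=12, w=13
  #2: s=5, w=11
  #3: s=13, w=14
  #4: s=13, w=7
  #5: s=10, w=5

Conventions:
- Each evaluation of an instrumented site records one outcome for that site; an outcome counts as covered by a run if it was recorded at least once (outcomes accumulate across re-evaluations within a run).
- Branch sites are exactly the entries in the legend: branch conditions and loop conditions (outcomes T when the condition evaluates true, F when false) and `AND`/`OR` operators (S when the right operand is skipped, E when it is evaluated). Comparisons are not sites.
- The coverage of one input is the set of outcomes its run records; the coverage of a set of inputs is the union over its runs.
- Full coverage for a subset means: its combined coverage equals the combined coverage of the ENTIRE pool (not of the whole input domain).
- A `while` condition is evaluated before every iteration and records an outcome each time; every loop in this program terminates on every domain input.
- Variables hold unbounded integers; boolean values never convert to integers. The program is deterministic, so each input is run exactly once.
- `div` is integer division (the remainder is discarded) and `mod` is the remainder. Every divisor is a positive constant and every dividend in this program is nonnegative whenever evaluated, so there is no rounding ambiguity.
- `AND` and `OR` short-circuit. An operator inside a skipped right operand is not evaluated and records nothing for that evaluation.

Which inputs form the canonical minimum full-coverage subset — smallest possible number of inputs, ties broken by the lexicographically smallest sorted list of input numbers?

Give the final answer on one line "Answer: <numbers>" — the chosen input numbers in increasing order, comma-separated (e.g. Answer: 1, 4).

input #1, s=12, w=13: events B1->T, B2->F, B4->S, B3->F, B5->F, B6->F, B8->E, B7->F, B9->F, B10->T; outcomes B1=T, B2=F, B3=F, B4=S, B5=F, B6=F, B7=F, B8=E, B9=F, B10=T
input #2, s=5, w=11: events B1->T, B2->T, B4->S, B3->F, B5->T, B5->F, B6->T, B6->T, B6->F, B8->E, B7->F, B9->F, B10->F, B12->S, ...; outcomes B1=T, B2=T, B3=F, B4=S, B5=T, B5=F, B6=T, B6=F, B7=F, B8=E, B9=F, B10=F, B11=T, B12=S
input #3, s=13, w=14: events B1->T, B2->F, B4->S, B3->F, B5->F, B6->F, B8->E, B7->F, B9->F, B10->T; outcomes B1=T, B2=F, B3=F, B4=S, B5=F, B6=F, B7=F, B8=E, B9=F, B10=T
input #4, s=13, w=7: events B1->T, B2->F, B4->S, B3->F, B5->F, B6->F, B8->S, B7->F, B9->F, B10->T; outcomes B1=T, B2=F, B3=F, B4=S, B5=F, B6=F, B7=F, B8=S, B9=F, B10=T
input #5, s=10, w=5: events B1->T, B2->T, B4->S, B3->F, B5->T, B5->T, B5->T, B5->T, B5->F, B6->T, B6->T, B6->F, B8->S, B7->F, ...; outcomes B1=T, B2=T, B3=F, B4=S, B5=T, B5=F, B6=T, B6=F, B7=F, B8=S, B9=F, B10=F, B11=T, B12=S
together the pool reaches 17 outcomes: B1=T, B2=T, B2=F, B3=F, B4=S, B5=T, B5=F, B6=T, B6=F, B7=F, B8=S, B8=E, B9=F, B10=T, B10=F, B11=T, B12=S
no size-1 subset reaches all 17 outcomes (best union: 14/17)
at size 2, {1, 5} reaches all 17 outcomes; every lexicographically earlier size-2 subset fails

Answer: 1, 5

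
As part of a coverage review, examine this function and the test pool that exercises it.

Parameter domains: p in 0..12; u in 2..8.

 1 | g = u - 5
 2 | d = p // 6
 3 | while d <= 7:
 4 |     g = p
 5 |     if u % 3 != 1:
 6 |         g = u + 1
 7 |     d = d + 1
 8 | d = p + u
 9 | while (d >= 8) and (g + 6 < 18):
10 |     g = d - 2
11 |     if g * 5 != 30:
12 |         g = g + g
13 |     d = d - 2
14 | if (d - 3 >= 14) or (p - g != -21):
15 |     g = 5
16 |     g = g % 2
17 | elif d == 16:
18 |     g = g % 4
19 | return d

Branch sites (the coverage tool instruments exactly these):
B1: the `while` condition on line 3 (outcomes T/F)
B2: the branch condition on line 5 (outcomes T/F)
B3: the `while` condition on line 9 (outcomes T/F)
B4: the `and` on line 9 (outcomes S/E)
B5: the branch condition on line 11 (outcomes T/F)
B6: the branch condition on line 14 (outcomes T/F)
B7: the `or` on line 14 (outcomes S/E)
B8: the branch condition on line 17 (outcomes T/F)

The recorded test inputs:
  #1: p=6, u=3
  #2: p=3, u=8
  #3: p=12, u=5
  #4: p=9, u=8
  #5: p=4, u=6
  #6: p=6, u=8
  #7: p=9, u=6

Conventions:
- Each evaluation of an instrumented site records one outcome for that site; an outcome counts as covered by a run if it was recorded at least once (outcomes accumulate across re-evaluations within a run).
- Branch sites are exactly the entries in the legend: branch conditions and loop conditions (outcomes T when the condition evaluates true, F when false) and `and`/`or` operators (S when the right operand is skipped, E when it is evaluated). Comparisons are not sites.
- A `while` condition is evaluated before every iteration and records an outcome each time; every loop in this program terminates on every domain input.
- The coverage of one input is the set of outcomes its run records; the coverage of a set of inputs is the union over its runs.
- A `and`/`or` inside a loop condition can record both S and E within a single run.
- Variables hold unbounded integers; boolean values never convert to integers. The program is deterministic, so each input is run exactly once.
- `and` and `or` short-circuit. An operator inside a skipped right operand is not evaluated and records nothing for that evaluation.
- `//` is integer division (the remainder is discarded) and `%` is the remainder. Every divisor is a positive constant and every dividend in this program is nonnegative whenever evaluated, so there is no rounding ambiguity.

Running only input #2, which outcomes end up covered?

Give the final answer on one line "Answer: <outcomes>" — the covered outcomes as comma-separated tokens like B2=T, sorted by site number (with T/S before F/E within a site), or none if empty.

Tracing the run of input #2 (p=3, u=8):
  B1->T, B2->T, B1->T, B2->T, B1->T, B2->T, B1->T, B2->T, B1->T, B2->T
  B1->T, B2->T, B1->T, B2->T, B1->T, B2->T, B1->F, B4->E, B3->T, B5->T
  B4->E, B3->F, B7->E, B6->T
collecting distinct outcomes: B1=T, B1=F, B2=T, B3=T, B3=F, B4=E, B5=T, B6=T, B7=E

Answer: B1=T, B1=F, B2=T, B3=T, B3=F, B4=E, B5=T, B6=T, B7=E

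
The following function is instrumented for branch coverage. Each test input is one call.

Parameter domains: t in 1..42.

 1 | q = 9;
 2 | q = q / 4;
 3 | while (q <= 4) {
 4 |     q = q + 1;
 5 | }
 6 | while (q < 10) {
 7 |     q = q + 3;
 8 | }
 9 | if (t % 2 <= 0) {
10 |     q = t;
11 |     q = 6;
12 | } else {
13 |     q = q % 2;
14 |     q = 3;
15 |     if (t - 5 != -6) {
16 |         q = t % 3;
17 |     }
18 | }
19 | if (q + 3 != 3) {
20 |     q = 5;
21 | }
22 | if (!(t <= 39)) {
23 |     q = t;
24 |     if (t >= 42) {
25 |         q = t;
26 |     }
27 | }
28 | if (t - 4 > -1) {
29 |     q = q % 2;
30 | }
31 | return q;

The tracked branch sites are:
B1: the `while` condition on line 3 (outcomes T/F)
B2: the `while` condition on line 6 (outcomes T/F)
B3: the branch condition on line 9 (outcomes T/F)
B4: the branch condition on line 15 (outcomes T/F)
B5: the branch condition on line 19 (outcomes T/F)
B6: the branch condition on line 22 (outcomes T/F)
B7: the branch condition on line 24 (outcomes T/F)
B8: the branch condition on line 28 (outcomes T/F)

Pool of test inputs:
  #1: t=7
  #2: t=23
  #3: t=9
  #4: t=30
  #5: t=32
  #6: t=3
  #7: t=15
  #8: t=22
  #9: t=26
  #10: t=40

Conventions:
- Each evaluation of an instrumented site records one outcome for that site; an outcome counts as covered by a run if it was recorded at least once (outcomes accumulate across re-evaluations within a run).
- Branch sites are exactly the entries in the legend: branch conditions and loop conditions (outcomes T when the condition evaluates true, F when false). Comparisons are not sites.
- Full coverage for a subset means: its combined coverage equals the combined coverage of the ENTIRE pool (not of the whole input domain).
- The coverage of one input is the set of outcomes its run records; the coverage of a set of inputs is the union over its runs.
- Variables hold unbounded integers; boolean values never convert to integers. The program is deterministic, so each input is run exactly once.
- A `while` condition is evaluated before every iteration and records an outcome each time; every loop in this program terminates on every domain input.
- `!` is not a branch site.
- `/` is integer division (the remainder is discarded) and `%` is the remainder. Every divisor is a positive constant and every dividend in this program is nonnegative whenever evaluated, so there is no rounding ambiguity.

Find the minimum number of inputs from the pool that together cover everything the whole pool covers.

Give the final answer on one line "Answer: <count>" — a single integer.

#1 (t=7) -> B1->T, B1->T, B1->T, B1->F, B2->T, B2->T, B2->F, B3->F, B4->T, B5->T, B6->F, B8->T; covered: B1=T, B1=F, B2=T, B2=F, B3=F, B4=T, B5=T, B6=F, B8=T
#2 (t=23) -> B1->T, B1->T, B1->T, B1->F, B2->T, B2->T, B2->F, B3->F, B4->T, B5->T, B6->F, B8->T; covered: B1=T, B1=F, B2=T, B2=F, B3=F, B4=T, B5=T, B6=F, B8=T
#3 (t=9) -> B1->T, B1->T, B1->T, B1->F, B2->T, B2->T, B2->F, B3->F, B4->T, B5->F, B6->F, B8->T; covered: B1=T, B1=F, B2=T, B2=F, B3=F, B4=T, B5=F, B6=F, B8=T
#4 (t=30) -> B1->T, B1->T, B1->T, B1->F, B2->T, B2->T, B2->F, B3->T, B5->T, B6->F, B8->T; covered: B1=T, B1=F, B2=T, B2=F, B3=T, B5=T, B6=F, B8=T
#5 (t=32) -> B1->T, B1->T, B1->T, B1->F, B2->T, B2->T, B2->F, B3->T, B5->T, B6->F, B8->T; covered: B1=T, B1=F, B2=T, B2=F, B3=T, B5=T, B6=F, B8=T
#6 (t=3) -> B1->T, B1->T, B1->T, B1->F, B2->T, B2->T, B2->F, B3->F, B4->T, B5->F, B6->F, B8->F; covered: B1=T, B1=F, B2=T, B2=F, B3=F, B4=T, B5=F, B6=F, B8=F
#7 (t=15) -> B1->T, B1->T, B1->T, B1->F, B2->T, B2->T, B2->F, B3->F, B4->T, B5->F, B6->F, B8->T; covered: B1=T, B1=F, B2=T, B2=F, B3=F, B4=T, B5=F, B6=F, B8=T
#8 (t=22) -> B1->T, B1->T, B1->T, B1->F, B2->T, B2->T, B2->F, B3->T, B5->T, B6->F, B8->T; covered: B1=T, B1=F, B2=T, B2=F, B3=T, B5=T, B6=F, B8=T
#9 (t=26) -> B1->T, B1->T, B1->T, B1->F, B2->T, B2->T, B2->F, B3->T, B5->T, B6->F, B8->T; covered: B1=T, B1=F, B2=T, B2=F, B3=T, B5=T, B6=F, B8=T
#10 (t=40) -> B1->T, B1->T, B1->T, B1->F, B2->T, B2->T, B2->F, B3->T, B5->T, B6->T, B7->F, B8->T; covered: B1=T, B1=F, B2=T, B2=F, B3=T, B5=T, B6=T, B7=F, B8=T
pool-wide coverage (14 outcomes): B1=T, B1=F, B2=T, B2=F, B3=T, B3=F, B4=T, B5=T, B5=F, B6=T, B6=F, B7=F, B8=T, B8=F
checked all size-1 subsets: none covers 14 outcomes (max 9/14)
the canonical winner is {6, 10}: size 2, full 14-outcome coverage, earliest index list among size-2 covers

Answer: 2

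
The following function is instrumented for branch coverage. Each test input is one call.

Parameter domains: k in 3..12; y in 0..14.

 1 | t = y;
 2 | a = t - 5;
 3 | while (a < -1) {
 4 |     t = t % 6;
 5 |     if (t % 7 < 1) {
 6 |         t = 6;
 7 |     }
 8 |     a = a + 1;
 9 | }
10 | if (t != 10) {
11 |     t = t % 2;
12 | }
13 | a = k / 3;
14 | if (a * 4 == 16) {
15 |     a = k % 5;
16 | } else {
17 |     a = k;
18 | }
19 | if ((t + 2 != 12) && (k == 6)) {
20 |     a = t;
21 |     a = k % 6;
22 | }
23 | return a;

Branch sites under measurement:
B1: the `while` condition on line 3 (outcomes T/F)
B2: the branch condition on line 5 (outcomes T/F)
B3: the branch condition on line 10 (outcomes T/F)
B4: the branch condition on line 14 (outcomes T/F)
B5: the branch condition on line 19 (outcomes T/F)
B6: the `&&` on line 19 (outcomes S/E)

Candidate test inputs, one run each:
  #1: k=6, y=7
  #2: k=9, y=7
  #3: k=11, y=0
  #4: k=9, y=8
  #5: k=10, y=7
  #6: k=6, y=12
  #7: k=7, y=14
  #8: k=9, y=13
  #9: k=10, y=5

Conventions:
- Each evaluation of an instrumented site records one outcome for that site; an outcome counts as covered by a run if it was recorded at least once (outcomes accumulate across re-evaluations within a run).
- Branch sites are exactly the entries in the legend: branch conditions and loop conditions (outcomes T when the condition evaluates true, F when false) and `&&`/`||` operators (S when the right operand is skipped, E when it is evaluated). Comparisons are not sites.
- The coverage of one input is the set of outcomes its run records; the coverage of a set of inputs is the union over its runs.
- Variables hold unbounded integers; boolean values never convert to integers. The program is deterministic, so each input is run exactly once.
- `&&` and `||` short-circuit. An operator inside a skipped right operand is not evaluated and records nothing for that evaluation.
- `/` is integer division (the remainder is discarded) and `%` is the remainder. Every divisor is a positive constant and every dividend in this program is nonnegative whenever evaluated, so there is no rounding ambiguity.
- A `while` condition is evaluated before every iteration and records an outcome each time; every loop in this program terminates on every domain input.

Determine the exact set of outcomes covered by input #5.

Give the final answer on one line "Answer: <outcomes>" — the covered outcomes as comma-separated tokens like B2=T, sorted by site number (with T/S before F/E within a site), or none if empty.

Tracing the run of input #5 (k=10, y=7):
  B1->F, B3->T, B4->F, B6->E, B5->F
deduplicating events, the covered set is: B1=F, B3=T, B4=F, B5=F, B6=E

Answer: B1=F, B3=T, B4=F, B5=F, B6=E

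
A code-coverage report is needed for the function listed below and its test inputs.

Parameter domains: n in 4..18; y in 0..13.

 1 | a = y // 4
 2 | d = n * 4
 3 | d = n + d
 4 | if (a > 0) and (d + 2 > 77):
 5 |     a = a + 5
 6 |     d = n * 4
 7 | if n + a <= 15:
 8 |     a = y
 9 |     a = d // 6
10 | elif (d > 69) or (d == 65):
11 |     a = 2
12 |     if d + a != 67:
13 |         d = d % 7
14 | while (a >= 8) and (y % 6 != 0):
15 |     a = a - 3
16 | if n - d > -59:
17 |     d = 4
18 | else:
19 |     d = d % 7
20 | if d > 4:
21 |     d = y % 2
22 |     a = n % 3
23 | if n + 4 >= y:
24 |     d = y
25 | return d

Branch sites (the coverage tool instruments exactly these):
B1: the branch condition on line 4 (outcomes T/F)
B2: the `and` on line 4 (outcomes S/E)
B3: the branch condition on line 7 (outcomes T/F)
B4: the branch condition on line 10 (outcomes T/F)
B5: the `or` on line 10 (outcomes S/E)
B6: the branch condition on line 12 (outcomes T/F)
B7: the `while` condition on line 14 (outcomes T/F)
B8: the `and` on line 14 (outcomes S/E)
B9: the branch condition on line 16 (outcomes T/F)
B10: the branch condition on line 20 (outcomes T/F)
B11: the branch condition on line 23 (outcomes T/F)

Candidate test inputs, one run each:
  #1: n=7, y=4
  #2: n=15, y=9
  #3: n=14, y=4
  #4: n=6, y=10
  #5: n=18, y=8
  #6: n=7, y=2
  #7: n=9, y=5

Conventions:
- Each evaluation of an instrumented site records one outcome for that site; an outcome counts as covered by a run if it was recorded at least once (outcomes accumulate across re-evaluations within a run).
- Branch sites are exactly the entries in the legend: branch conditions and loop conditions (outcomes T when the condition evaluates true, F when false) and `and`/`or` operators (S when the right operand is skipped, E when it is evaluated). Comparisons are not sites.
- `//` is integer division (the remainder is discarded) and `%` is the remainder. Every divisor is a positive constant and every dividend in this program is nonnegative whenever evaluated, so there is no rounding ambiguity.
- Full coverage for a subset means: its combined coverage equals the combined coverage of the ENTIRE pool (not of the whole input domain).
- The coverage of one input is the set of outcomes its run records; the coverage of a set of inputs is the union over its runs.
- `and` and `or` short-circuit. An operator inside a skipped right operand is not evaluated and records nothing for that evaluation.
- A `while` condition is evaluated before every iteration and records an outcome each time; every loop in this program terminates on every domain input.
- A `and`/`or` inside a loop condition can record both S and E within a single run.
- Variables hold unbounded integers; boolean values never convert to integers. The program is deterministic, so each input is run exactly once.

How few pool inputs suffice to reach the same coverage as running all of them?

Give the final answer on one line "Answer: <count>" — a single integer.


test 1 (n=7, y=4) fires B2->E, B1->F, B3->T, B8->S, B7->F, B9->T, B10->F, B11->T; hits B1=F, B2=E, B3=T, B7=F, B8=S, B9=T, B10=F, B11=T
test 2 (n=15, y=9) fires B2->E, B1->F, B3->F, B5->S, B4->T, B6->T, B8->S, B7->F, B9->T, B10->F, B11->T; hits B1=F, B2=E, B3=F, B4=T, B5=S, B6=T, B7=F, B8=S, B9=T, B10=F, B11=T
test 3 (n=14, y=4) fires B2->E, B1->F, B3->T, B8->E, B7->T, B8->E, B7->T, B8->S, B7->F, B9->T, B10->F, B11->T; hits B1=F, B2=E, B3=T, B7=T, B7=F, B8=S, B8=E, B9=T, B10=F, B11=T
test 4 (n=6, y=10) fires B2->E, B1->F, B3->T, B8->S, B7->F, B9->T, B10->F, B11->T; hits B1=F, B2=E, B3=T, B7=F, B8=S, B9=T, B10=F, B11=T
test 5 (n=18, y=8) fires B2->E, B1->T, B3->F, B5->S, B4->T, B6->T, B8->S, B7->F, B9->T, B10->F, B11->T; hits B1=T, B2=E, B3=F, B4=T, B5=S, B6=T, B7=F, B8=S, B9=T, B10=F, B11=T
test 6 (n=7, y=2) fires B2->S, B1->F, B3->T, B8->S, B7->F, B9->T, B10->F, B11->T; hits B1=F, B2=S, B3=T, B7=F, B8=S, B9=T, B10=F, B11=T
test 7 (n=9, y=5) fires B2->E, B1->F, B3->T, B8->S, B7->F, B9->T, B10->F, B11->T; hits B1=F, B2=E, B3=T, B7=F, B8=S, B9=T, B10=F, B11=T
together the pool reaches 16 outcomes: B1=T, B1=F, B2=S, B2=E, B3=T, B3=F, B4=T, B5=S, B6=T, B7=T, B7=F, B8=S, B8=E, B9=T, B10=F, B11=T
every size-1 subset falls short of the 16 outcomes (best: 11/16)
every size-2 subset falls short of the 16 outcomes (best: 15/16)
at size 3, {3, 5, 6} reaches all 16 outcomes; every lexicographically earlier size-3 subset fails
Answer: 3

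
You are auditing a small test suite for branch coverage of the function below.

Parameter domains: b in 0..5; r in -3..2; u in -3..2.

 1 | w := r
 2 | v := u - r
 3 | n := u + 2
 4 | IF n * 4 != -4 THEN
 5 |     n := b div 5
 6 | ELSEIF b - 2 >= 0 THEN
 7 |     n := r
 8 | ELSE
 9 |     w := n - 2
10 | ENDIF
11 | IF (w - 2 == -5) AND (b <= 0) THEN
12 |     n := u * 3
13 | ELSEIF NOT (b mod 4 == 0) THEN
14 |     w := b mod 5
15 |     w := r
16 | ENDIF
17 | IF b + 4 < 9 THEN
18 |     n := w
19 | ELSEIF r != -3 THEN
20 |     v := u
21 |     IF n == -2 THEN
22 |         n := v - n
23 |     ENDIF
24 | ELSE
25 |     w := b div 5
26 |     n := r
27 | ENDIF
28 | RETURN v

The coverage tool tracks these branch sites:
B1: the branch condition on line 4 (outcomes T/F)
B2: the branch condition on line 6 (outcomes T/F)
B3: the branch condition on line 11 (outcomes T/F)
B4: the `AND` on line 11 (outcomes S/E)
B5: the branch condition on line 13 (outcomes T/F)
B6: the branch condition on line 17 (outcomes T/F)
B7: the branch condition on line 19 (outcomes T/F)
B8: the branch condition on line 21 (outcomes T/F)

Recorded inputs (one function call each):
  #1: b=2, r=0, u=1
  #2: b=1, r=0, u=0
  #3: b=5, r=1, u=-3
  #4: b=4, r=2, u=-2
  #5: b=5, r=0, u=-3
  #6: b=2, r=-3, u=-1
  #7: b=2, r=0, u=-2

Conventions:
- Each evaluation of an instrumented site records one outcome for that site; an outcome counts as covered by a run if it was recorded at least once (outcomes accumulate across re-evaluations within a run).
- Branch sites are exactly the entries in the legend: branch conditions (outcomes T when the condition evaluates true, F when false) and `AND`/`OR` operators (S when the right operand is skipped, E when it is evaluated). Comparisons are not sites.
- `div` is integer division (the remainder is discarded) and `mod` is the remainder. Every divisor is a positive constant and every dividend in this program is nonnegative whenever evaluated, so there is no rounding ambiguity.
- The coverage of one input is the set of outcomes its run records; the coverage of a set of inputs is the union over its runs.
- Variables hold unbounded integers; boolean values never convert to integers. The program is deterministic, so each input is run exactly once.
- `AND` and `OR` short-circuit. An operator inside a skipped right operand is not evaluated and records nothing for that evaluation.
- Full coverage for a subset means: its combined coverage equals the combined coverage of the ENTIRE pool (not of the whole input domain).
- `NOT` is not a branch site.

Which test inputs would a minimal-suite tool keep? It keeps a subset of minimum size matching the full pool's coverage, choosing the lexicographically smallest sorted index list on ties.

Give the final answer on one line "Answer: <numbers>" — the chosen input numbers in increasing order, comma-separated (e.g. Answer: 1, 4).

run #1 (b=2, r=0, u=1) runs B1->T, B4->S, B3->F, B5->T, B6->T; records B1=T, B3=F, B4=S, B5=T, B6=T
run #2 (b=1, r=0, u=0) runs B1->T, B4->S, B3->F, B5->T, B6->T; records B1=T, B3=F, B4=S, B5=T, B6=T
run #3 (b=5, r=1, u=-3) runs B1->F, B2->T, B4->S, B3->F, B5->T, B6->F, B7->T, B8->F; records B1=F, B2=T, B3=F, B4=S, B5=T, B6=F, B7=T, B8=F
run #4 (b=4, r=2, u=-2) runs B1->T, B4->S, B3->F, B5->F, B6->T; records B1=T, B3=F, B4=S, B5=F, B6=T
run #5 (b=5, r=0, u=-3) runs B1->F, B2->T, B4->S, B3->F, B5->T, B6->F, B7->T, B8->F; records B1=F, B2=T, B3=F, B4=S, B5=T, B6=F, B7=T, B8=F
run #6 (b=2, r=-3, u=-1) runs B1->T, B4->E, B3->F, B5->T, B6->T; records B1=T, B3=F, B4=E, B5=T, B6=T
run #7 (b=2, r=0, u=-2) runs B1->T, B4->S, B3->F, B5->T, B6->T; records B1=T, B3=F, B4=S, B5=T, B6=T
pool-wide coverage (12 outcomes): B1=T, B1=F, B2=T, B3=F, B4=S, B4=E, B5=T, B5=F, B6=T, B6=F, B7=T, B8=F
checked all size-1 subsets: none covers 12 outcomes (max 8/12)
checked all size-2 subsets: none covers 12 outcomes (max 11/12)
size 3: inputs {3, 4, 6} cover all 12 outcomes, and no lexicographically smaller subset of this size does

Answer: 3, 4, 6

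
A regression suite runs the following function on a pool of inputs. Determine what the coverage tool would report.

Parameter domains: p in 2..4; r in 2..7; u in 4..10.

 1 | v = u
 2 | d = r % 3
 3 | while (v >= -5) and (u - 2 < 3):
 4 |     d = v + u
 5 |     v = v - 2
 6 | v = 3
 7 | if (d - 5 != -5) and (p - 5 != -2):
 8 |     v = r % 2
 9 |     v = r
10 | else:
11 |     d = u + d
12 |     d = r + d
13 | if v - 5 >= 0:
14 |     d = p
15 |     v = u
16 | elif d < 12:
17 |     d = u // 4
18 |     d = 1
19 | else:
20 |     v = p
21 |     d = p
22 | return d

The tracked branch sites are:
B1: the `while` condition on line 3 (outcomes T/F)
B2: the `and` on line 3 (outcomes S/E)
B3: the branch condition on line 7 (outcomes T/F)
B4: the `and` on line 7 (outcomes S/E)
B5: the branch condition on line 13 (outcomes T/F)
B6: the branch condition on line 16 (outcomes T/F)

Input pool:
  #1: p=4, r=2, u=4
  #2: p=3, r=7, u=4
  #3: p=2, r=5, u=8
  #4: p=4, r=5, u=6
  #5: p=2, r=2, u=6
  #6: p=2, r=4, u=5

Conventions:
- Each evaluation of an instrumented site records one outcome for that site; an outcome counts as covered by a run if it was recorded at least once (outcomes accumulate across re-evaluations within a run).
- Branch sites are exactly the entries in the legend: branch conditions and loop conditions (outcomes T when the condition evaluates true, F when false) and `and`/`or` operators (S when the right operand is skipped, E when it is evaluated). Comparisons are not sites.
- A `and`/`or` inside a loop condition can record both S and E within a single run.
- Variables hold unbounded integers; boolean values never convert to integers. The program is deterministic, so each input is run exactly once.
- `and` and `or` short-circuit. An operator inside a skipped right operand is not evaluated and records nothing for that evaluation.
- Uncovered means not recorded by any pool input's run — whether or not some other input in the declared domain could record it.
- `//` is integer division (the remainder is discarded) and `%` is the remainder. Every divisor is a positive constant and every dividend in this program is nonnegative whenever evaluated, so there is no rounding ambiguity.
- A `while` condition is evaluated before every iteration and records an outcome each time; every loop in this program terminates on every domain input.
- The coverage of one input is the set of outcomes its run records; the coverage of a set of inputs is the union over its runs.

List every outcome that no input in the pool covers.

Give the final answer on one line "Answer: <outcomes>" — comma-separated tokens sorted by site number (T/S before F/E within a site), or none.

input #1 (p=4, r=2, u=4): covers B1=T, B1=F, B2=S, B2=E, B3=F, B4=S, B5=F, B6=T
input #2 (p=3, r=7, u=4): covers B1=T, B1=F, B2=S, B2=E, B3=F, B4=S, B5=F, B6=T
input #3 (p=2, r=5, u=8): covers B1=F, B2=E, B3=T, B4=E, B5=T
input #4 (p=4, r=5, u=6): covers B1=F, B2=E, B3=T, B4=E, B5=T
input #5 (p=2, r=2, u=6): covers B1=F, B2=E, B3=T, B4=E, B5=F, B6=T
input #6 (p=2, r=4, u=5): covers B1=F, B2=E, B3=T, B4=E, B5=F, B6=T
union over the pool: B1=T, B1=F, B2=S, B2=E, B3=T, B3=F, B4=S, B4=E, B5=T, B5=F, B6=T
uncovered (1 of 12): B6=F

Answer: B6=F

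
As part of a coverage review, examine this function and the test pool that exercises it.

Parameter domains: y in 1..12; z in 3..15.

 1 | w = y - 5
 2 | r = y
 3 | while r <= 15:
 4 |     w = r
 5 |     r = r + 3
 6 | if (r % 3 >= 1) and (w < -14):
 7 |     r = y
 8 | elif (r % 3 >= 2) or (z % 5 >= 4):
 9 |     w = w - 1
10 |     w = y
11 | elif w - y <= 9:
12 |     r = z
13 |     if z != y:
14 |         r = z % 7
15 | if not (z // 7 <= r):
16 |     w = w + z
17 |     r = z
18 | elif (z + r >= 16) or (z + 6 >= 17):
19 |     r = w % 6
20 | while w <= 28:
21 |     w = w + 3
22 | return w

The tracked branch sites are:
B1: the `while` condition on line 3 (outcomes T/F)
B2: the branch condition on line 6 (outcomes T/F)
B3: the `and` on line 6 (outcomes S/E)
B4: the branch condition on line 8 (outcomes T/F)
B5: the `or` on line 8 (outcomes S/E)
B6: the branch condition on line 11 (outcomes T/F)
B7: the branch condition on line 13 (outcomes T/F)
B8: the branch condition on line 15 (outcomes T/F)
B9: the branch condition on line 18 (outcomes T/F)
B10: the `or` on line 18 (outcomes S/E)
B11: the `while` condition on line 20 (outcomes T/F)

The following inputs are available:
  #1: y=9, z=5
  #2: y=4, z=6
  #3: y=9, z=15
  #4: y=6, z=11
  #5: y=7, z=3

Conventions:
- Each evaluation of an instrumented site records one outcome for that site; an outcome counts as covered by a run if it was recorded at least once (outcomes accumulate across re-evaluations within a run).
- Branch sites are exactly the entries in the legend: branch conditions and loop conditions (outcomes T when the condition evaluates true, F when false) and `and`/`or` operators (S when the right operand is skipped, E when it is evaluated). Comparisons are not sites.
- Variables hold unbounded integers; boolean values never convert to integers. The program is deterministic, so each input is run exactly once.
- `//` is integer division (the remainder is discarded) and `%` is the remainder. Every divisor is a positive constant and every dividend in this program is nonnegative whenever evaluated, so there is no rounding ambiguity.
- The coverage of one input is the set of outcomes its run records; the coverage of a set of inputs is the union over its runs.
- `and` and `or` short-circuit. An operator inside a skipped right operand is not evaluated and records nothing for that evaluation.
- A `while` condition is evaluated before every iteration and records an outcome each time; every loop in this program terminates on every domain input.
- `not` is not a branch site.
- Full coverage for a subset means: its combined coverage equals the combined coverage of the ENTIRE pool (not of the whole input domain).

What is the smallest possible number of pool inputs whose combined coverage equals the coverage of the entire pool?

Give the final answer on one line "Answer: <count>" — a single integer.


input #1 (y=9, z=5): events B1->T, B1->T, B1->T, B1->F, B3->S, B2->F, B5->E, B4->F, B6->T, B7->T, B8->F, B10->E, B9->F, B11->T, ...; covers B1=T, B1=F, B2=F, B3=S, B4=F, B5=E, B6=T, B7=T, B8=F, B9=F, B10=E, B11=T, B11=F
input #2 (y=4, z=6): events B1->T, B1->T, B1->T, B1->T, B1->F, B3->E, B2->F, B5->E, B4->F, B6->T, B7->T, B8->F, B10->E, B9->F, ...; covers B1=T, B1=F, B2=F, B3=E, B4=F, B5=E, B6=T, B7=T, B8=F, B9=F, B10=E, B11=T, B11=F
input #3 (y=9, z=15): events B1->T, B1->T, B1->T, B1->F, B3->S, B2->F, B5->E, B4->F, B6->T, B7->T, B8->T, B11->F; covers B1=T, B1=F, B2=F, B3=S, B4=F, B5=E, B6=T, B7=T, B8=T, B11=F
input #4 (y=6, z=11): events B1->T, B1->T, B1->T, B1->T, B1->F, B3->S, B2->F, B5->E, B4->F, B6->T, B7->T, B8->F, B10->E, B9->T, ...; covers B1=T, B1=F, B2=F, B3=S, B4=F, B5=E, B6=T, B7=T, B8=F, B9=T, B10=E, B11=T, B11=F
input #5 (y=7, z=3): events B1->T, B1->T, B1->T, B1->F, B3->E, B2->F, B5->E, B4->F, B6->T, B7->T, B8->F, B10->E, B9->F, B11->T, ...; covers B1=T, B1=F, B2=F, B3=E, B4=F, B5=E, B6=T, B7=T, B8=F, B9=F, B10=E, B11=T, B11=F
together the pool reaches 16 outcomes: B1=T, B1=F, B2=F, B3=S, B3=E, B4=F, B5=E, B6=T, B7=T, B8=T, B8=F, B9=T, B9=F, B10=E, B11=T, B11=F
checked all size-1 subsets: none covers 16 outcomes (max 13/16)
checked all size-2 subsets: none covers 16 outcomes (max 15/16)
at size 3, {2, 3, 4} reaches all 16 outcomes; every lexicographically earlier size-3 subset fails
Answer: 3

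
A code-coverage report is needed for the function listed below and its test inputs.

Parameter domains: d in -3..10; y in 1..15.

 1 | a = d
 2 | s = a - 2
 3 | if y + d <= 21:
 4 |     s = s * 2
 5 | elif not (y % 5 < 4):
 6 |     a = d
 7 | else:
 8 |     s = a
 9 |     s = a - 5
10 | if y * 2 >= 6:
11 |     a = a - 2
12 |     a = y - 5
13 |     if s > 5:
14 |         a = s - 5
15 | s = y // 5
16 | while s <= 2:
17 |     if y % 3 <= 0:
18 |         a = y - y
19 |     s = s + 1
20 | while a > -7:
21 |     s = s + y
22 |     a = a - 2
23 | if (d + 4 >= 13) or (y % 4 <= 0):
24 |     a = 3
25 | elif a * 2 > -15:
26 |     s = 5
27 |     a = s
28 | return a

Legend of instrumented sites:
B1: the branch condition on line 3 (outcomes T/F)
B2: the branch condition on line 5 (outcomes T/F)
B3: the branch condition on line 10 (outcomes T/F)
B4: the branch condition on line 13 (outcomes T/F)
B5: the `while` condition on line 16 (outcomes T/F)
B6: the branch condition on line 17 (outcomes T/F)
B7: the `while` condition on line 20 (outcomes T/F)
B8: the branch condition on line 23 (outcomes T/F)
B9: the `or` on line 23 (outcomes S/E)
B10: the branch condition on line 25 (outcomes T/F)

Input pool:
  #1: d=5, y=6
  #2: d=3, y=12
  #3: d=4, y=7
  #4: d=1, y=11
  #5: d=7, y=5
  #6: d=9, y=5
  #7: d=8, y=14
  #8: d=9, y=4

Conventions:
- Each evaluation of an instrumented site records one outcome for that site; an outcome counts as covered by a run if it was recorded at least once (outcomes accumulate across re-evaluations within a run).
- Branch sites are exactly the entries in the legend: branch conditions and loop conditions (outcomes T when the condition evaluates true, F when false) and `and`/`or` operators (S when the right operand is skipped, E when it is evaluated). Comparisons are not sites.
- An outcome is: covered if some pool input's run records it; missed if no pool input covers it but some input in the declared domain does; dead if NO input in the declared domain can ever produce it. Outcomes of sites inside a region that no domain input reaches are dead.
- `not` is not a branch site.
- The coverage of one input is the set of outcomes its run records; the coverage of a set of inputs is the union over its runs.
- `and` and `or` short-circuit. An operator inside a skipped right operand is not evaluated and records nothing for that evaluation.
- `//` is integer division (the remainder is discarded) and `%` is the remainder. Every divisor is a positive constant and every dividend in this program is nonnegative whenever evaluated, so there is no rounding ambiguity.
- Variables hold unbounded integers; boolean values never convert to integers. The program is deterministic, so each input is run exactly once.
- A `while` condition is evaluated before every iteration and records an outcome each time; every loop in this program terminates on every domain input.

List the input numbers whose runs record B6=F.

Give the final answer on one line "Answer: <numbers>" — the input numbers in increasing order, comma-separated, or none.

input #1 (d=5, y=6): misses B6=F
input #2 (d=3, y=12): misses B6=F
input #3 (d=4, y=7): covers B6=F
input #4 (d=1, y=11): covers B6=F
input #5 (d=7, y=5): covers B6=F
input #6 (d=9, y=5): covers B6=F
input #7 (d=8, y=14): covers B6=F
input #8 (d=9, y=4): covers B6=F

Answer: 3, 4, 5, 6, 7, 8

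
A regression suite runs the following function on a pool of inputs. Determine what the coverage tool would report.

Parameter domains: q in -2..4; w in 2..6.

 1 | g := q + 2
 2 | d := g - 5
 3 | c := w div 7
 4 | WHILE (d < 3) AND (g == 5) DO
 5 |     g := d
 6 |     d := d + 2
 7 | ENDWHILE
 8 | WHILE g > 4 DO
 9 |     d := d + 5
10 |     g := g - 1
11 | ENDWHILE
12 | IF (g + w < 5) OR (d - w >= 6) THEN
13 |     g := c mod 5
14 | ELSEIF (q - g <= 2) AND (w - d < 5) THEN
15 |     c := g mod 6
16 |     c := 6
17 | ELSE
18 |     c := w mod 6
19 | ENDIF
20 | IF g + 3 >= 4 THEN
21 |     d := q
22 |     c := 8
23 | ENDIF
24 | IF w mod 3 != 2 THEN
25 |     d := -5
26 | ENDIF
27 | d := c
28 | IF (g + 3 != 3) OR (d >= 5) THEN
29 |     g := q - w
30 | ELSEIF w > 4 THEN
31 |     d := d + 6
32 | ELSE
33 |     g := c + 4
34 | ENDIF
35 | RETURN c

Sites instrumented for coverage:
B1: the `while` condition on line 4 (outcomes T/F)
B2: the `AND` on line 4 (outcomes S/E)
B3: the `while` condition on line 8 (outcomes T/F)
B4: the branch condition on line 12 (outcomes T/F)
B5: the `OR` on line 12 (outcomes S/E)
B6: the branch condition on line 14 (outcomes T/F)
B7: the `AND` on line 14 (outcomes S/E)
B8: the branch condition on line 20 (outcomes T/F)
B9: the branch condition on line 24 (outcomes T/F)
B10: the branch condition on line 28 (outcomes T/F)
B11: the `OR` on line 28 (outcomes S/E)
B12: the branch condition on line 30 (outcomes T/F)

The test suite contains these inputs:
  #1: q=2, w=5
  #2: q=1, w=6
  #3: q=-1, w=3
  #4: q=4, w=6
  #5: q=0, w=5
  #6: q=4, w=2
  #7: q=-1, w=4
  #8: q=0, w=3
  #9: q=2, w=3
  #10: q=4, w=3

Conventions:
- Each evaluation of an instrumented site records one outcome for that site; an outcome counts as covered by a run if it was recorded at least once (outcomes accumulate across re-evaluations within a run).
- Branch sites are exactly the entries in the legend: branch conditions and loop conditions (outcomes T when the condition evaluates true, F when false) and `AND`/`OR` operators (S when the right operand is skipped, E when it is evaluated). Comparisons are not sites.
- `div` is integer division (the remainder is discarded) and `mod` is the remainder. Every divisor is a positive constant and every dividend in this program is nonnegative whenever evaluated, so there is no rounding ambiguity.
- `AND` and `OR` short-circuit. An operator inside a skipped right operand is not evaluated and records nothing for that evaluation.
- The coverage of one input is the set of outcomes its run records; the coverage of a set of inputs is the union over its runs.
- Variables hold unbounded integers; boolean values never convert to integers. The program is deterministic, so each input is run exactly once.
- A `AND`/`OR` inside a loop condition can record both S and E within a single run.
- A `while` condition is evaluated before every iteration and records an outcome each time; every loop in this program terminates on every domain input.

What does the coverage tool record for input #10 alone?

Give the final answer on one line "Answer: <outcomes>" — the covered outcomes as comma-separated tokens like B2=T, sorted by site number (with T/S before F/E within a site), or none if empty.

Tracing the run of input #10 (q=4, w=3):
  B2->E, B1->F, B3->T, B3->T, B3->F, B5->E, B4->T, B8->F, B9->T, B11->E
  B10->F, B12->F
collecting distinct outcomes: B1=F, B2=E, B3=T, B3=F, B4=T, B5=E, B8=F, B9=T, B10=F, B11=E, B12=F

Answer: B1=F, B2=E, B3=T, B3=F, B4=T, B5=E, B8=F, B9=T, B10=F, B11=E, B12=F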